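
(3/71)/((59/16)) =48/4189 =0.01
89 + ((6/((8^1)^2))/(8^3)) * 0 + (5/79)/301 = 2116336/23779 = 89.00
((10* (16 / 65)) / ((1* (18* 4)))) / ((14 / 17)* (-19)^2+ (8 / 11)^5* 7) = 5475734 / 47844292041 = 0.00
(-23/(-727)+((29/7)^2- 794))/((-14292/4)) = 27672128/127280979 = 0.22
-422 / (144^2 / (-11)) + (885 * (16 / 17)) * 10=1468148257 / 176256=8329.64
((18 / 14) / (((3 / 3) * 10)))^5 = 59049 / 1680700000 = 0.00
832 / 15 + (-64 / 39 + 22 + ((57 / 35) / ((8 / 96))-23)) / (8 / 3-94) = 4135175 / 74802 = 55.28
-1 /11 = -0.09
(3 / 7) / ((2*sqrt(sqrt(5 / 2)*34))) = 3*10^(3 / 4)*sqrt(17) / 2380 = 0.03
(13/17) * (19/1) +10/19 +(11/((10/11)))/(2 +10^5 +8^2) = 4866248663/323213180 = 15.06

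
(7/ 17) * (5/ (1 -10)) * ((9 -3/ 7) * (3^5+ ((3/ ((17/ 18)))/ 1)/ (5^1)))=-138060/ 289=-477.72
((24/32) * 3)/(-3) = -3/4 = -0.75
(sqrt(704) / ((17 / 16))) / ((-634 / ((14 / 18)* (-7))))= 3136* sqrt(11) / 48501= 0.21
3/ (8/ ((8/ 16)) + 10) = 0.12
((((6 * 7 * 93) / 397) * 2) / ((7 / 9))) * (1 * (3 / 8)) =7533 / 794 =9.49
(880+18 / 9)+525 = 1407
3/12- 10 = -9.75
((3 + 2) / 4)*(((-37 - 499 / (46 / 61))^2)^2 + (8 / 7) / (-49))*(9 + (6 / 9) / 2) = 1830213117022515707875 / 658186032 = 2780692734333.98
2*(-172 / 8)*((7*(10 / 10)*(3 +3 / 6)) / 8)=-2107 / 16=-131.69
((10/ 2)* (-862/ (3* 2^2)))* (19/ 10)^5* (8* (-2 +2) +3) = -1067198669/ 40000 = -26679.97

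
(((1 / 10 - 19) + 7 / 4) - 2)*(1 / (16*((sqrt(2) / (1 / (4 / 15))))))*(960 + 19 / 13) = -14361351*sqrt(2) / 6656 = -3051.38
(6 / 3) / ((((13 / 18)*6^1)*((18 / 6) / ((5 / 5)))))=2 / 13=0.15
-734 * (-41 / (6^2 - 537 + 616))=30094 / 115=261.69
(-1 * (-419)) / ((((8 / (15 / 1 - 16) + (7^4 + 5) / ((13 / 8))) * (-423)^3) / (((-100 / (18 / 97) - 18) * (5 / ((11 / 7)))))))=238878185 / 35861544582138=0.00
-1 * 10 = -10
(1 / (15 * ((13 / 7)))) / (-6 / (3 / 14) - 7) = -1 / 975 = -0.00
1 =1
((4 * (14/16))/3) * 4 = 14/3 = 4.67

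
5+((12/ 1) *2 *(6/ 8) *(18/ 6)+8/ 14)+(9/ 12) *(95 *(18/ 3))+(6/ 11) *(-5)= 74589/ 154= 484.34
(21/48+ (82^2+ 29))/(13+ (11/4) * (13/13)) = 428.79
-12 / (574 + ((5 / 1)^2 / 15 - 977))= 9 / 301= 0.03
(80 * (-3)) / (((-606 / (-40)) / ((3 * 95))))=-456000 / 101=-4514.85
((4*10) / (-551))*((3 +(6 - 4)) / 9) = -200 / 4959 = -0.04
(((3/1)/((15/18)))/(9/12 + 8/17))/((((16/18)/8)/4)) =44064/415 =106.18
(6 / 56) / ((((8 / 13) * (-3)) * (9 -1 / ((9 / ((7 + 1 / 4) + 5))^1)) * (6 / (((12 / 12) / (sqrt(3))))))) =-13 * sqrt(3) / 30800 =-0.00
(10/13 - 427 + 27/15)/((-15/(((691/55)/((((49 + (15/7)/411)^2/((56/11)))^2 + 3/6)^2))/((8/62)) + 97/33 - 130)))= -1987649419301416417614857941151747180834282344/552857571872713367076671734832782180079625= -3595.23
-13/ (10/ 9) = -11.70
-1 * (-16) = 16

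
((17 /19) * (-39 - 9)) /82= -408 /779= -0.52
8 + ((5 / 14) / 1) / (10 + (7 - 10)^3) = 1899 / 238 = 7.98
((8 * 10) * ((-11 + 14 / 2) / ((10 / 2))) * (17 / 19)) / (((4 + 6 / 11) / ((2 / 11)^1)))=-1088 / 475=-2.29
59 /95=0.62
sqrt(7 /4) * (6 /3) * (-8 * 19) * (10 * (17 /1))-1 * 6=-25840 * sqrt(7)-6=-68372.21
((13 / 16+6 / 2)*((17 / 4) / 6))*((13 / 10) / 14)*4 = 13481 / 13440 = 1.00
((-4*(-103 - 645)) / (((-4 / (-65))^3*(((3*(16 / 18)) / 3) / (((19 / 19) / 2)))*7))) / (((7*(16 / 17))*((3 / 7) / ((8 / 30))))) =174606575 / 1792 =97436.70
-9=-9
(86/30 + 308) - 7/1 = 4558/15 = 303.87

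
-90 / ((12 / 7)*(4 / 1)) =-105 / 8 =-13.12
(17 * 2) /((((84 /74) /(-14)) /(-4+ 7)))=-1258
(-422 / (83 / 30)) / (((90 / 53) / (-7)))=156562 / 249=628.76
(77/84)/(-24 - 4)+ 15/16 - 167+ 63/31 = -106805/651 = -164.06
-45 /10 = -9 /2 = -4.50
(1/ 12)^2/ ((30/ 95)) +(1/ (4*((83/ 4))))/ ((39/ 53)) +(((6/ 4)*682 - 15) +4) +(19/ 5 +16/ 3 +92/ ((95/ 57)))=1003453973/ 932256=1076.37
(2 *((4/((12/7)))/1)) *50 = 700/3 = 233.33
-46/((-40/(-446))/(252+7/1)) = -1328411/10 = -132841.10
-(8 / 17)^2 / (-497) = 64 / 143633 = 0.00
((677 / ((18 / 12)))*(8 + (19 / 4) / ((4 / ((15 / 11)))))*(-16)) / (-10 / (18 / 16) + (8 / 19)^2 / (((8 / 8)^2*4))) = 1241292363 / 158048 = 7853.89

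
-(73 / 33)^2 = -5329 / 1089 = -4.89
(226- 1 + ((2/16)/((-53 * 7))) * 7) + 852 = 456647/424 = 1077.00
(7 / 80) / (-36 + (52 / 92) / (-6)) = -0.00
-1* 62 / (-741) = 62 / 741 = 0.08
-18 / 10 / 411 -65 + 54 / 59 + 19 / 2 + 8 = -3765799 / 80830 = -46.59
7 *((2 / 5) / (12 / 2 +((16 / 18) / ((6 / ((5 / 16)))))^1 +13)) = 1512 / 10285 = 0.15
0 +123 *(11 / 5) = 1353 / 5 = 270.60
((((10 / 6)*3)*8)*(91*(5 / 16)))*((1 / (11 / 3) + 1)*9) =143325 / 11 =13029.55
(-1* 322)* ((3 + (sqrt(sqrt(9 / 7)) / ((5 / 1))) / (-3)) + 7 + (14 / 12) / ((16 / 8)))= -20447 / 6 + 46* sqrt(3)* 7^(3 / 4) / 15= -3384.97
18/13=1.38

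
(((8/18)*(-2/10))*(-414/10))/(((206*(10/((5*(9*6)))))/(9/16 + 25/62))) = 0.47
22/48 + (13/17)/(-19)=3241/7752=0.42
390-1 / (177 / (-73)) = 69103 / 177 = 390.41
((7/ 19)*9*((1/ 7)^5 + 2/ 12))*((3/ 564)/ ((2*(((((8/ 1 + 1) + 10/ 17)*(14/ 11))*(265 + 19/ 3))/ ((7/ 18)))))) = 285821/ 1655171185024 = 0.00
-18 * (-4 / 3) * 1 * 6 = 144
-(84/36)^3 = -343/27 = -12.70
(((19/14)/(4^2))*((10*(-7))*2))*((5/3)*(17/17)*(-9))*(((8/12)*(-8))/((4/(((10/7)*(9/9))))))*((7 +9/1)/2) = -19000/7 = -2714.29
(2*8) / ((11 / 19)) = 304 / 11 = 27.64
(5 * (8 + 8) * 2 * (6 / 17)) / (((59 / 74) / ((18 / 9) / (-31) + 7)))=15273600 / 31093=491.22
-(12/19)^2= -144/361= -0.40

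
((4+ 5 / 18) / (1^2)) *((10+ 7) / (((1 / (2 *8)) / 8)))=83776 / 9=9308.44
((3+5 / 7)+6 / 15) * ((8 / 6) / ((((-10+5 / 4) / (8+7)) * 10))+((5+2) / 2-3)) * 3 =4104 / 1225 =3.35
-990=-990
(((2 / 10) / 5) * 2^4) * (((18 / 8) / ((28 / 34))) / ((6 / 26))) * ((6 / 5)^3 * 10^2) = 1145664 / 875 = 1309.33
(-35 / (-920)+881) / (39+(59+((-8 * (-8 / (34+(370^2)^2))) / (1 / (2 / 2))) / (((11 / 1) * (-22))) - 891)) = -183812379225417327 / 165444861098503928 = -1.11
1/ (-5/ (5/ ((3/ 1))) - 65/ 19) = -19/ 122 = -0.16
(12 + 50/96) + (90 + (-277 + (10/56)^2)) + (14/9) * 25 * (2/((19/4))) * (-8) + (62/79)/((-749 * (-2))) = -86534691847/283310748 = -305.44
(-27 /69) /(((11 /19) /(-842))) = 143982 /253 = 569.10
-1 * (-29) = 29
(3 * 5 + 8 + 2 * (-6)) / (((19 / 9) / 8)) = 792 / 19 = 41.68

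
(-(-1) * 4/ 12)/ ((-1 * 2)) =-1/ 6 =-0.17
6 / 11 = 0.55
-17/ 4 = -4.25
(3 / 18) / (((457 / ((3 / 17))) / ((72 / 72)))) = 1 / 15538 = 0.00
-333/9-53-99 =-189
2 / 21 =0.10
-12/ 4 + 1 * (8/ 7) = -1.86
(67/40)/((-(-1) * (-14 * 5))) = -67/2800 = -0.02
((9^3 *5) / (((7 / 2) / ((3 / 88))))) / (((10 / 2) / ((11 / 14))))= 2187 / 392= 5.58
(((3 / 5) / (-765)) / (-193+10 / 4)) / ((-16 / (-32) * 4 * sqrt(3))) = sqrt(3) / 1457325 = 0.00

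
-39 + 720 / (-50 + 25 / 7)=-3543 / 65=-54.51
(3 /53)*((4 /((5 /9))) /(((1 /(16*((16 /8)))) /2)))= 6912 /265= 26.08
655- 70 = 585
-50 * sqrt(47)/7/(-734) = 25 * sqrt(47)/2569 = 0.07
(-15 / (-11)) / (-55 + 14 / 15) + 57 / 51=165674 / 151657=1.09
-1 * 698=-698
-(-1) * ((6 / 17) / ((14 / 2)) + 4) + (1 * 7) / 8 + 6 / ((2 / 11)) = 36105 / 952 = 37.93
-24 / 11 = -2.18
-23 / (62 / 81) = -30.05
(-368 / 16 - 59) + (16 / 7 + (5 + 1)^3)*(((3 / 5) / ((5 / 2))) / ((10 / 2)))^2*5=-79.49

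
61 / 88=0.69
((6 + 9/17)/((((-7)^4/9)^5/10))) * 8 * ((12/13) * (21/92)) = 4719196080/57940584227251685869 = 0.00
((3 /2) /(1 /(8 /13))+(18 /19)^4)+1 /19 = 3017707 /1694173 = 1.78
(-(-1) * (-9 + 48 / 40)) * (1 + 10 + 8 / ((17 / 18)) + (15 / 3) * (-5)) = 3666 / 85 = 43.13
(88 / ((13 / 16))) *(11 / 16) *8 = 7744 / 13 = 595.69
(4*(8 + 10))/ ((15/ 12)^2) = 1152/ 25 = 46.08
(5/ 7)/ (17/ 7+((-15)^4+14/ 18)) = 0.00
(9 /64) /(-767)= -9 /49088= -0.00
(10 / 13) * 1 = 0.77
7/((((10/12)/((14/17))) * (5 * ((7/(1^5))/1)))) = 0.20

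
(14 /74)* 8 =56 /37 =1.51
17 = 17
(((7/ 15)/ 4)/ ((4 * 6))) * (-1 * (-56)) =49/ 180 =0.27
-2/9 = -0.22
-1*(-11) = 11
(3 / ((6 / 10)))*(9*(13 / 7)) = 585 / 7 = 83.57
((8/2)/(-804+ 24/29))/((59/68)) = -1972/343557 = -0.01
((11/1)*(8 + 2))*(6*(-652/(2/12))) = -2581920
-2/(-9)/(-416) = -1/1872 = -0.00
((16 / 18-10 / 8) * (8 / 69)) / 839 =-26 / 521019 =-0.00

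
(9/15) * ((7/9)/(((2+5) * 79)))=1/1185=0.00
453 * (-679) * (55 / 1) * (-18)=304511130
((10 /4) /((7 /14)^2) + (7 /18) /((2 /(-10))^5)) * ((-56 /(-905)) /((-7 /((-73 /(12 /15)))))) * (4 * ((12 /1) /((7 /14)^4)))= -405436160 /543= -746659.59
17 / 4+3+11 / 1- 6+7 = 77 / 4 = 19.25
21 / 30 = 7 / 10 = 0.70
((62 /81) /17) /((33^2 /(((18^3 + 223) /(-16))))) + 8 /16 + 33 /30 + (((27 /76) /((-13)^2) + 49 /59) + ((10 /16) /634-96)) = -674211168543204493 /7204492381291920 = -93.58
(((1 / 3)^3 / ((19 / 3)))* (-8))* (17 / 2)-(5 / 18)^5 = -14336111 / 35901792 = -0.40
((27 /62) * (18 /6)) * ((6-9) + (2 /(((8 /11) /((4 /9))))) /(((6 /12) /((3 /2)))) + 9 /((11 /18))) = 6858 /341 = 20.11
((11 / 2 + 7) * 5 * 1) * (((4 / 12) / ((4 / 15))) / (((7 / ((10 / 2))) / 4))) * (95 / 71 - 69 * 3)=-3259375 / 71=-45906.69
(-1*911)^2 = 829921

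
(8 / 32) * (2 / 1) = 1 / 2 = 0.50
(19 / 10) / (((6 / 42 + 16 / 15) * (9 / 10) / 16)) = 10640 / 381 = 27.93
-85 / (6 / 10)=-425 / 3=-141.67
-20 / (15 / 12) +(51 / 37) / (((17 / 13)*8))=-4697 / 296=-15.87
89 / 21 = 4.24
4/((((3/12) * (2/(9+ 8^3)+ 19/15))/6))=750240/9929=75.56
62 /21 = 2.95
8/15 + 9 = 143/15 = 9.53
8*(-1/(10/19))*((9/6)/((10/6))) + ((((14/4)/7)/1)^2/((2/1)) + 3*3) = -911/200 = -4.56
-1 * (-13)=13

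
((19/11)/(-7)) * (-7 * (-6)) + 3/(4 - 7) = -125/11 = -11.36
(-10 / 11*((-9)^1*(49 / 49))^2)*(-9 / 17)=38.98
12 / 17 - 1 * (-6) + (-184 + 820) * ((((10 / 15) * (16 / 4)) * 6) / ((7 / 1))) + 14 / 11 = 1913356 / 1309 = 1461.69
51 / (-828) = -17 / 276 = -0.06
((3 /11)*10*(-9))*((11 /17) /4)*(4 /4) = -135 /34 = -3.97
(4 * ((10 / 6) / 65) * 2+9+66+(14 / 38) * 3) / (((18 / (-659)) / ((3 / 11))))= -18631907 / 24453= -761.95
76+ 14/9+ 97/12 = 3083/36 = 85.64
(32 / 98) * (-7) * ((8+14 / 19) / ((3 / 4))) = -10624 / 399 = -26.63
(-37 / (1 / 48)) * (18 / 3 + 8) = -24864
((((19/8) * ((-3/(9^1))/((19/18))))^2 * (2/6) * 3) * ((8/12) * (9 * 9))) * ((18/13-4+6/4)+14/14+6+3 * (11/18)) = 24381/104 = 234.43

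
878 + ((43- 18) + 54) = 957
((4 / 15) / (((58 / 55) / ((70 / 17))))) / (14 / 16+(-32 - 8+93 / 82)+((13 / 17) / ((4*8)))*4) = -63140 / 2297931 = -0.03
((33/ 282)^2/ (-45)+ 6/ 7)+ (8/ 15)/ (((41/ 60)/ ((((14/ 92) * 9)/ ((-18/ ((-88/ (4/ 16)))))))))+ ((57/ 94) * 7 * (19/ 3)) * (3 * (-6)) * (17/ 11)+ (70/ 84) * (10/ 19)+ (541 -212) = -217579055497949/ 548560130580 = -396.64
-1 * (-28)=28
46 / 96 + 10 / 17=871 / 816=1.07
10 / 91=0.11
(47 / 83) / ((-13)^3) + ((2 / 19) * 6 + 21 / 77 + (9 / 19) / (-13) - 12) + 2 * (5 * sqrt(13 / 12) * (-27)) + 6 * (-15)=-45 * sqrt(39) - 3854292775 / 38111359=-382.16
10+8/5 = 58/5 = 11.60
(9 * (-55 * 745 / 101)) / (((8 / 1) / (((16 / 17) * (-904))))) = 666745200 / 1717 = 388319.86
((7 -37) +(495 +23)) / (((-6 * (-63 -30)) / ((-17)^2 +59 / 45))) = 3187616 / 12555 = 253.89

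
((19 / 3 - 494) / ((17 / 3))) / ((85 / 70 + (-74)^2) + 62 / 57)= -1167474 / 74318645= -0.02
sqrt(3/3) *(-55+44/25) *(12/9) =-70.99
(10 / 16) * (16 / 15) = 0.67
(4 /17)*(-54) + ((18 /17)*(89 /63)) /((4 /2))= -1423 /119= -11.96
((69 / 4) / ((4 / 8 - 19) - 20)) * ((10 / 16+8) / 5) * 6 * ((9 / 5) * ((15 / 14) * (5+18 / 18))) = -1156923 / 21560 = -53.66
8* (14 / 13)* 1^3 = 112 / 13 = 8.62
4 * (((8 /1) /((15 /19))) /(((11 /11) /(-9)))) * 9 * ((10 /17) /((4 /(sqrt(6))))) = -8208 * sqrt(6) /17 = -1182.67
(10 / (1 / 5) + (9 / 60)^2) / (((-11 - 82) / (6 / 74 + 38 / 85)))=-1954997 / 6882000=-0.28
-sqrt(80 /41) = -4 * sqrt(205) /41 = -1.40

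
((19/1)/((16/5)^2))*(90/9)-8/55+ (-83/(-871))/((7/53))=821146257/42922880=19.13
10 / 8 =5 / 4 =1.25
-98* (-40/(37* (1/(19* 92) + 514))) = 6852160/33243501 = 0.21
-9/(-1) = 9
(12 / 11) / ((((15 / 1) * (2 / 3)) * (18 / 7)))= 7 / 165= 0.04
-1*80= -80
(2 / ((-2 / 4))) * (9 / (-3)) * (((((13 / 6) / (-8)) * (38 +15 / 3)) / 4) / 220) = -559 / 3520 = -0.16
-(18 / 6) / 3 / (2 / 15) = -7.50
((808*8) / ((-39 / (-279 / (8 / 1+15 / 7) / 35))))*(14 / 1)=8416128 / 4615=1823.65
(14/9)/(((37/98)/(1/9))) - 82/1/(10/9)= -1099033/14985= -73.34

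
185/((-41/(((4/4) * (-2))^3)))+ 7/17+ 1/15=382402/10455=36.58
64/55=1.16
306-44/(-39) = 11978/39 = 307.13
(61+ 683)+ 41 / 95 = 70721 / 95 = 744.43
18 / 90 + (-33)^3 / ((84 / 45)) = -2695247 / 140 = -19251.76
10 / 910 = 1 / 91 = 0.01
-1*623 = -623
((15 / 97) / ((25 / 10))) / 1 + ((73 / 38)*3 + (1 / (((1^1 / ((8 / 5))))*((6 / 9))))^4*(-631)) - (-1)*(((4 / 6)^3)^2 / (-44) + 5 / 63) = -2706484016023883 / 129316398750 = -20929.16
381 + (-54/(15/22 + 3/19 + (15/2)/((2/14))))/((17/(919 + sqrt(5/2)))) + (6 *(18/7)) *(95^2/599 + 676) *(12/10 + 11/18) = 13003400735547/662200490 - 1881 *sqrt(10)/63172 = 19636.56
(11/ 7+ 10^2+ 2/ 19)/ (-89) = -13523/ 11837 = -1.14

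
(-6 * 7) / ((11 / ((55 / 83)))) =-210 / 83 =-2.53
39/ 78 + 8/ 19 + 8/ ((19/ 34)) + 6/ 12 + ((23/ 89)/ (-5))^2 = 59219526/ 3762475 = 15.74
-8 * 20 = -160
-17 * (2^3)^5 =-557056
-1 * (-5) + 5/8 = 45/8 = 5.62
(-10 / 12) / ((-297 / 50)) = 125 / 891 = 0.14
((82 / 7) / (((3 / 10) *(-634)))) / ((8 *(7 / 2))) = -205 / 93198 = -0.00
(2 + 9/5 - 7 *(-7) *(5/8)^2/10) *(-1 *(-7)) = 25599/640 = 40.00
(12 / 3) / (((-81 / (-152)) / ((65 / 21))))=39520 / 1701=23.23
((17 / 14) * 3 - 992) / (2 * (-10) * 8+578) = -13837 / 5852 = -2.36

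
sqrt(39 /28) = sqrt(273) /14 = 1.18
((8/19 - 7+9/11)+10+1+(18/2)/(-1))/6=-131/209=-0.63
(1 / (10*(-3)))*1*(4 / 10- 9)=43 / 150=0.29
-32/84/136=-1/357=-0.00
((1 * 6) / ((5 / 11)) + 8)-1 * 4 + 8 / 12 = 268 / 15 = 17.87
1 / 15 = 0.07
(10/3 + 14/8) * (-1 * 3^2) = -183/4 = -45.75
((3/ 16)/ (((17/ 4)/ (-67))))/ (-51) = 67/ 1156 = 0.06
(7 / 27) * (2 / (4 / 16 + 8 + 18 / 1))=0.02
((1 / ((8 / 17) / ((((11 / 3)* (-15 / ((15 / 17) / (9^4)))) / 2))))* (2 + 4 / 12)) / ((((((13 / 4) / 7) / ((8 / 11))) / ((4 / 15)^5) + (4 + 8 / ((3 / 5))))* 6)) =-116282428416 / 337699427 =-344.34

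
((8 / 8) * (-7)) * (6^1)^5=-54432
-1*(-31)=31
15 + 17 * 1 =32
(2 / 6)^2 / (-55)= -0.00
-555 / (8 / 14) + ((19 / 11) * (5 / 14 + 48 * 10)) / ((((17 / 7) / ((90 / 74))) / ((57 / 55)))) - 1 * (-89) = -137491511 / 304436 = -451.63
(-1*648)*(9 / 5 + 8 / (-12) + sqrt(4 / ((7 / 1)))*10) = -12960*sqrt(7) / 7-3672 / 5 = -5632.82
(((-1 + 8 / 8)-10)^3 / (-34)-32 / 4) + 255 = 4699 / 17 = 276.41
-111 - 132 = -243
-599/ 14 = -42.79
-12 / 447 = -4 / 149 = -0.03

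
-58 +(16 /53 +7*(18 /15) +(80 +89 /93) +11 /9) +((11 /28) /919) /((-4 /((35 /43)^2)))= 66094886663669 /2010122303760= 32.88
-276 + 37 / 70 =-19283 / 70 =-275.47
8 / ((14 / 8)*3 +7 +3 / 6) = 32 / 51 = 0.63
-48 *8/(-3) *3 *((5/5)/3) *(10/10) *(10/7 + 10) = 10240/7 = 1462.86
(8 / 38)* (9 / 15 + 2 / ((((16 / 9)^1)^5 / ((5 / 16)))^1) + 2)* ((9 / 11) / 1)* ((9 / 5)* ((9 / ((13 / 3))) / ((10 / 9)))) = 2175525163107 / 1424490496000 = 1.53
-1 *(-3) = 3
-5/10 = -1/2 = -0.50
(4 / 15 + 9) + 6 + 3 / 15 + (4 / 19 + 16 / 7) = 35836 / 1995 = 17.96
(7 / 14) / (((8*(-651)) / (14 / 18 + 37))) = -0.00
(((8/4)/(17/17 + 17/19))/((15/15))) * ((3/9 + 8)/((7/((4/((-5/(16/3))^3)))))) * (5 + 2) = -155648/3645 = -42.70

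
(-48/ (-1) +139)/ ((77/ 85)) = 1445/ 7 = 206.43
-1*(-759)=759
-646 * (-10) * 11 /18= 35530 /9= 3947.78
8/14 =4/7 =0.57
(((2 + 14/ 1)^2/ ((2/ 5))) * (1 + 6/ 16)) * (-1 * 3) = -2640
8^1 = 8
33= 33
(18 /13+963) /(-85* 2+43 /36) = -451332 /79001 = -5.71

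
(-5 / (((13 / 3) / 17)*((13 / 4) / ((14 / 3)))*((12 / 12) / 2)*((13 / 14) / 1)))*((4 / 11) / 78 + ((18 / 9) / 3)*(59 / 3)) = -2249766400 / 2827539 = -795.66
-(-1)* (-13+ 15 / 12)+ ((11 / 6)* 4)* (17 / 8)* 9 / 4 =373 / 16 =23.31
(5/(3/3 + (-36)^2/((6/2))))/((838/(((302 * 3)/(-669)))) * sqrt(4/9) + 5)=-2265/79935697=-0.00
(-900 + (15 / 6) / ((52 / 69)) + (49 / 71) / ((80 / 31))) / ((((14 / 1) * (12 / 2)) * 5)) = -66191303 / 31012800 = -2.13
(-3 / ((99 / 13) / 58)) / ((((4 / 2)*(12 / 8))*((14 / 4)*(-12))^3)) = 377 / 3667356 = 0.00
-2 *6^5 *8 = -124416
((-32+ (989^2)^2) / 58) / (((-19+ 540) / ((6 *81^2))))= 18831133353256947 / 15109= 1246352065209.94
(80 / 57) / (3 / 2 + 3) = 160 / 513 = 0.31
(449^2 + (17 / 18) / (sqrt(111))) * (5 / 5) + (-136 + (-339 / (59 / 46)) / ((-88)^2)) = 17 * sqrt(111) / 1998 + 46024268523 / 228448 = 201465.06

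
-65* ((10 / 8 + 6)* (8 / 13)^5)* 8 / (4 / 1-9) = 1900544 / 28561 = 66.54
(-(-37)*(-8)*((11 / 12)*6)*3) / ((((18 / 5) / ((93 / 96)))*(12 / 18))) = -63085 / 32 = -1971.41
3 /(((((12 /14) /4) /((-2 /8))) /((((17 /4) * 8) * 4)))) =-476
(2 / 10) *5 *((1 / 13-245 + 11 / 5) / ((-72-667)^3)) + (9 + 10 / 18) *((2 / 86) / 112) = 0.00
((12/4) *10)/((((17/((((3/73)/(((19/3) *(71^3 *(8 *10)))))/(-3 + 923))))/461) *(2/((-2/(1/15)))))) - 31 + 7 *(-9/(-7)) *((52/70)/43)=-30.84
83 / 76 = 1.09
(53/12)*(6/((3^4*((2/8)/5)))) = 530/81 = 6.54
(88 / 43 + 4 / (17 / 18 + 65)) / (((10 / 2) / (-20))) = -430208 / 51041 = -8.43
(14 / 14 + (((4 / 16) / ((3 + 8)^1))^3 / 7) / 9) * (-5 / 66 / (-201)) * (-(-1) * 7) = 26832965 / 10170458496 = 0.00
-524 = -524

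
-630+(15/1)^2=-405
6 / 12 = 1 / 2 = 0.50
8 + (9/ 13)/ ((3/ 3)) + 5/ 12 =1421/ 156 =9.11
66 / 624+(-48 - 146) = -20165 / 104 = -193.89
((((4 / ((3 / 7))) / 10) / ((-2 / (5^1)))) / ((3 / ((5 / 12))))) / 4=-0.08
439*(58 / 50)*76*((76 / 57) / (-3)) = -3870224 / 225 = -17201.00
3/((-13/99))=-297/13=-22.85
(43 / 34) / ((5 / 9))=387 / 170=2.28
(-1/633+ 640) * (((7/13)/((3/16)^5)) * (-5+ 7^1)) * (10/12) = 1143687086080/461457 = 2478426.13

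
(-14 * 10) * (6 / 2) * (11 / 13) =-4620 / 13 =-355.38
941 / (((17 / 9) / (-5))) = -42345 / 17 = -2490.88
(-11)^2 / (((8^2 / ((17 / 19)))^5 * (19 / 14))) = 1202618879 / 25257565038313472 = 0.00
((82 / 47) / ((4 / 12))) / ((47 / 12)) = 2952 / 2209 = 1.34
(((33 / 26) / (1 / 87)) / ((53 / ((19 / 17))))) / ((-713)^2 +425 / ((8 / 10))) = 109098 / 23842994513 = 0.00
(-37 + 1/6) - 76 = -677/6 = -112.83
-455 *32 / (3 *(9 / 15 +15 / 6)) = -145600 / 93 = -1565.59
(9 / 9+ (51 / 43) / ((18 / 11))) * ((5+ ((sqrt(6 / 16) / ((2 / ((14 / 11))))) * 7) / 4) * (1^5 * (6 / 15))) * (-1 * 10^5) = -44500000 / 129 - 27256250 * sqrt(6) / 1419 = -392011.21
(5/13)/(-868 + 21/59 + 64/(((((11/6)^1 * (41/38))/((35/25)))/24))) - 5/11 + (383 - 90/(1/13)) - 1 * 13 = -3342393461060/4175628457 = -800.45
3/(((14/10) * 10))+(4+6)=143/14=10.21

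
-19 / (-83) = 19 / 83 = 0.23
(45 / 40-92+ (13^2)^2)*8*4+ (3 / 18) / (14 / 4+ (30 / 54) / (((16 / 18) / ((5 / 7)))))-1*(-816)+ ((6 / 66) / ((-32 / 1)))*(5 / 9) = 911860.04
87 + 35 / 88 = 7691 / 88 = 87.40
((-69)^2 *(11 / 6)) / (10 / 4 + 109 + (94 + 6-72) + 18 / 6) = 5819 / 95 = 61.25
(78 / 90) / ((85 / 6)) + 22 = 22.06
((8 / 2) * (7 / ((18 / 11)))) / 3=154 / 27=5.70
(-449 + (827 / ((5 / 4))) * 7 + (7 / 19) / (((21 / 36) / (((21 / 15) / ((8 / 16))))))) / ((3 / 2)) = 794954 / 285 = 2789.31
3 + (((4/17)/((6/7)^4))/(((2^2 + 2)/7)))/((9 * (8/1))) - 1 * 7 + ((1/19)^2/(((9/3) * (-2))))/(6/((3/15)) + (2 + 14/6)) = -353277504839/88475312448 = -3.99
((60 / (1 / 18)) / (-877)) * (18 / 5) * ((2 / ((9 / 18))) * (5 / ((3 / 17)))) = -440640 / 877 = -502.44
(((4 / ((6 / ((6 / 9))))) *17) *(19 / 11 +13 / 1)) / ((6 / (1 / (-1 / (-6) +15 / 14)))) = 14.98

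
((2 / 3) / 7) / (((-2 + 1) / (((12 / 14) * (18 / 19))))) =-72 / 931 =-0.08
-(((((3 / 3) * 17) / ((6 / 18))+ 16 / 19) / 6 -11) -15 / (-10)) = 49 / 57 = 0.86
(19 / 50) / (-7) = -19 / 350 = -0.05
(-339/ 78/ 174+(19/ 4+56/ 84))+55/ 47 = 348811/ 53157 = 6.56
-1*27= -27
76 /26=38 /13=2.92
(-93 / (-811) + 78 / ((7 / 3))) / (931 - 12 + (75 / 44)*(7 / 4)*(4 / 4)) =33514800 / 921201113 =0.04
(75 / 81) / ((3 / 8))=200 / 81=2.47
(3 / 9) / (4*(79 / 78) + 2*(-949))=-13 / 73864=-0.00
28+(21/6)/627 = 35119/1254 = 28.01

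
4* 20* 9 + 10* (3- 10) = 650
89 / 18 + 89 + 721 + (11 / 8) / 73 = 4283447 / 5256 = 814.96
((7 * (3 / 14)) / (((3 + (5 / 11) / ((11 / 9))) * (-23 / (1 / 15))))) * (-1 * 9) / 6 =121 / 62560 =0.00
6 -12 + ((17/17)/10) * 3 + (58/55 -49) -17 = -7771/110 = -70.65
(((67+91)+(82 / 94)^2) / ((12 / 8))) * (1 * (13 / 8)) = 1519713 / 8836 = 171.99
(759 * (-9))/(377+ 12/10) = -34155/1891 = -18.06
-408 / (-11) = 408 / 11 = 37.09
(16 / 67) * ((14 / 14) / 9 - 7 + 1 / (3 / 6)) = -704 / 603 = -1.17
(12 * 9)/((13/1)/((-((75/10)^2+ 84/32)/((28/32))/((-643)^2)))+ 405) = -0.00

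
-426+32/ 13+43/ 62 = -340813/ 806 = -422.84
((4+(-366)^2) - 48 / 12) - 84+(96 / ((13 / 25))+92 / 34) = 29627110 / 221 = 134059.32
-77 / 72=-1.07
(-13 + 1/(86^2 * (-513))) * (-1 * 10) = 246619625/1897074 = 130.00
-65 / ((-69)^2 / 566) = -36790 / 4761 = -7.73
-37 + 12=-25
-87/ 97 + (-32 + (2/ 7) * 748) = 122775/ 679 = 180.82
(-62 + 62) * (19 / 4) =0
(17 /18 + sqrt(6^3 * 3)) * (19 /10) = 323 /180 + 171 * sqrt(2) /5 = 50.16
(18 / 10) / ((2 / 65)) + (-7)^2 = 215 / 2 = 107.50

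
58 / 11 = 5.27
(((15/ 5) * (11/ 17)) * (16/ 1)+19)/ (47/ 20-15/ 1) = -740/ 187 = -3.96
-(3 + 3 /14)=-3.21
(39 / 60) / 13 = 1 / 20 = 0.05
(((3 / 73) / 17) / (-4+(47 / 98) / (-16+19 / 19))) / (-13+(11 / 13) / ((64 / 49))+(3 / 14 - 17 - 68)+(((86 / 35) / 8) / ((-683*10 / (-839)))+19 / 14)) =62650224000 / 10004555621521417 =0.00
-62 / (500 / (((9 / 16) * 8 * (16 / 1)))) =-1116 / 125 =-8.93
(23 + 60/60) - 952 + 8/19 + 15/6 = -925.08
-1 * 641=-641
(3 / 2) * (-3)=-9 / 2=-4.50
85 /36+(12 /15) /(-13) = 5381 /2340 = 2.30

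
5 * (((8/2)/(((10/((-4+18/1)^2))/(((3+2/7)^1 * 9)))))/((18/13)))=8372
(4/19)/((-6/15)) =-0.53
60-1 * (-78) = 138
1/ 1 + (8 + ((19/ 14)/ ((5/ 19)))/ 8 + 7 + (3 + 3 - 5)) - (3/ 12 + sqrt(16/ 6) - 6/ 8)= 10161/ 560 - 2 * sqrt(6)/ 3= 16.51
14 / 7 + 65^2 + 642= 4869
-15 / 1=-15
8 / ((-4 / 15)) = -30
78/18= 13/3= 4.33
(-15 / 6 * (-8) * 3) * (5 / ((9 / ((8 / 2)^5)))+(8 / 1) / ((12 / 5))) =103000 / 3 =34333.33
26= 26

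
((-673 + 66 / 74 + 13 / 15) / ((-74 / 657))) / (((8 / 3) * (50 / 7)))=1713306861 / 5476000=312.88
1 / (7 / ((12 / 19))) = 12 / 133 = 0.09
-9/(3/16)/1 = -48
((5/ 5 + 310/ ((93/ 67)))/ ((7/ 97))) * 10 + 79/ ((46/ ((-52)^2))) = 17257598/ 483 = 35730.02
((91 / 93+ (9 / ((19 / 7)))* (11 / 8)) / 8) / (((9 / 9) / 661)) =51743741 / 113088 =457.55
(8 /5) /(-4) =-2 /5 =-0.40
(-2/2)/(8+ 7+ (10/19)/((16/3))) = -152/2295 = -0.07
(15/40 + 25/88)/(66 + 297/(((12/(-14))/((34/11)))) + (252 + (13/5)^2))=-725/820864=-0.00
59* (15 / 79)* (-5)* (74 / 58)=-163725 / 2291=-71.46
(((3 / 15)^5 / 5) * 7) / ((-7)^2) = 1 / 109375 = 0.00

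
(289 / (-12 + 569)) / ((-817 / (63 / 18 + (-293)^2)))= -49622745 / 910138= -54.52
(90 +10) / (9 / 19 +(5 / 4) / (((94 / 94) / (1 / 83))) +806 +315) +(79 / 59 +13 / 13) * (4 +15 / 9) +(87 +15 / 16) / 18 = 243470965331 / 13356374688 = 18.23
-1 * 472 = -472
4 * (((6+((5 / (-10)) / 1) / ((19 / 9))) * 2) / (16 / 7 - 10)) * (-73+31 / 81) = 6011404 / 13851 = 434.01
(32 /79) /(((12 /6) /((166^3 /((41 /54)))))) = 3952191744 /3239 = 1220188.87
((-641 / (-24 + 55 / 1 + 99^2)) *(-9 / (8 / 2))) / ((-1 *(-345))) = 1923 / 4522720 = 0.00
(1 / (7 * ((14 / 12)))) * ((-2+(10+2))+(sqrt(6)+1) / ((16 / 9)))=27 * sqrt(6) / 392+507 / 392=1.46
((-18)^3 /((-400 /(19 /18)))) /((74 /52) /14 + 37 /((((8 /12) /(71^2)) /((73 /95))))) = 2660931 /37170990505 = 0.00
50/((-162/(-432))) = 400/3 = 133.33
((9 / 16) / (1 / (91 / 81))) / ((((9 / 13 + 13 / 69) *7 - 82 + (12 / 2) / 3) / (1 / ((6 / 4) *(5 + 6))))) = -0.00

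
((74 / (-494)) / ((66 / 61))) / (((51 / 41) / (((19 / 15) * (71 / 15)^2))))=-466479017 / 147683250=-3.16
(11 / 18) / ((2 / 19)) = 209 / 36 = 5.81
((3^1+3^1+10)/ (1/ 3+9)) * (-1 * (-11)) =132/ 7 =18.86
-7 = -7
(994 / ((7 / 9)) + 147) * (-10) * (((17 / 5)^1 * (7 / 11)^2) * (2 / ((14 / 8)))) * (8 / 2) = -10852800 / 121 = -89692.56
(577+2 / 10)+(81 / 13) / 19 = 713247 / 1235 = 577.53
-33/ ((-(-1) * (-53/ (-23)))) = -759/ 53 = -14.32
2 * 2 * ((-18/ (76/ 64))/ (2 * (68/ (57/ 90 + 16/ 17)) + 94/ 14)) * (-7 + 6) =6475392/ 9941959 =0.65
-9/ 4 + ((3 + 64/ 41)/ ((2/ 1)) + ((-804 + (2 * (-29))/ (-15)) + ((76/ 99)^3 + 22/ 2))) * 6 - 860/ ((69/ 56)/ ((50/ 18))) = -40622354824679/ 6099946380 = -6659.46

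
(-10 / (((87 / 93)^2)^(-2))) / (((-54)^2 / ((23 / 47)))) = -0.00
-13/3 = -4.33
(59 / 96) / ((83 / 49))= 0.36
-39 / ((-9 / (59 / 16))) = 15.98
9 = 9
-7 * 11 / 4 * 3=-231 / 4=-57.75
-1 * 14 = -14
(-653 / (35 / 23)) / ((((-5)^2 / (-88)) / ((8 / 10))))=5286688 / 4375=1208.39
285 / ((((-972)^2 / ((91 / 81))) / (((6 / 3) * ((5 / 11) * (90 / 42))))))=30875 / 46766808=0.00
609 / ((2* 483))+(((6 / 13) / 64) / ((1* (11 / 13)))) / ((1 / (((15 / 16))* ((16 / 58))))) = 297067 / 469568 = 0.63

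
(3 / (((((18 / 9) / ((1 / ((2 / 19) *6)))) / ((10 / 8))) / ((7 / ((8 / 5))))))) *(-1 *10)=-16625 / 128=-129.88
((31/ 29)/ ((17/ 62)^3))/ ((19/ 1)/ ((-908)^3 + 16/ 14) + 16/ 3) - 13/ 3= 5.39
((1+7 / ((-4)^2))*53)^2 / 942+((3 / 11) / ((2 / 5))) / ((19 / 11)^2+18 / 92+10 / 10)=35480110661 / 5609436672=6.33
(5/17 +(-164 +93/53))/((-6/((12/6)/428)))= 72959/578442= 0.13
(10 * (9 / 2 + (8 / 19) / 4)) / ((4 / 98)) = 1128.29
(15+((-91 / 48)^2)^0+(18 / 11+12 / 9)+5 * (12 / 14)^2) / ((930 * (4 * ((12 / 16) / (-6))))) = -36614 / 751905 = -0.05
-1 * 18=-18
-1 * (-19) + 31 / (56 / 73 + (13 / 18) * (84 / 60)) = 425647 / 11683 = 36.43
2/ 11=0.18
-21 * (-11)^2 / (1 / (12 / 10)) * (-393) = 5991678 / 5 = 1198335.60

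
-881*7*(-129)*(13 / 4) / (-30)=-3447353 / 40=-86183.82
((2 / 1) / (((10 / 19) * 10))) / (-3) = -19 / 150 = -0.13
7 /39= 0.18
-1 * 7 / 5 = -7 / 5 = -1.40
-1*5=-5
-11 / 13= -0.85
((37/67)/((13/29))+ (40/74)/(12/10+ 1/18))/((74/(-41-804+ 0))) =-393510845/20729398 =-18.98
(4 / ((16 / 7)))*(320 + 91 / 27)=61117 / 108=565.90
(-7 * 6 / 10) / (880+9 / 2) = -42 / 8845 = -0.00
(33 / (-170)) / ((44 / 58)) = -87 / 340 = -0.26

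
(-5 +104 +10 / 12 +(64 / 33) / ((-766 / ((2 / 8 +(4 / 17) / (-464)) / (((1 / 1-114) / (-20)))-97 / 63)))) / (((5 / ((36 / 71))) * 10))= 805207812571 / 795319789425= 1.01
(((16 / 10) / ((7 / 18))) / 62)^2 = 5184 / 1177225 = 0.00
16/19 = 0.84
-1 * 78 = -78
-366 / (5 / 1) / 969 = -122 / 1615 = -0.08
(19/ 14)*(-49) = -133/ 2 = -66.50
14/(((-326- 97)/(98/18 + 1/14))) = -0.18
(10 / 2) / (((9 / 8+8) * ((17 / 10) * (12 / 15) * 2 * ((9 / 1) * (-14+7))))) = -0.00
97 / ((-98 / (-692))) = 33562 / 49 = 684.94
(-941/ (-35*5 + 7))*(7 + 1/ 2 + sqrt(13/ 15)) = 941*sqrt(195)/ 2520 + 4705/ 112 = 47.22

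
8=8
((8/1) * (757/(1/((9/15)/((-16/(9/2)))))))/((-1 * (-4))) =-20439/80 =-255.49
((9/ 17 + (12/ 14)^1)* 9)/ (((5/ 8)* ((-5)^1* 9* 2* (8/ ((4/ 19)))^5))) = -33/ 11786231240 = -0.00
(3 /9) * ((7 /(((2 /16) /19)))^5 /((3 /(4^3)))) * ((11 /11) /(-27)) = -87274649588596736 /243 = -359154936578587.39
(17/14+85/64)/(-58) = -1139/25984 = -0.04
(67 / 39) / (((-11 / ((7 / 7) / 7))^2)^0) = 1.72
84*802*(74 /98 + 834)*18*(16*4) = 453485343744 /7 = 64783620534.86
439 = 439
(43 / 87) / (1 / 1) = 43 / 87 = 0.49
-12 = -12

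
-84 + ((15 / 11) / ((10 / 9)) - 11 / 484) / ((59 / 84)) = -53403 / 649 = -82.29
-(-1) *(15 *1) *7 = 105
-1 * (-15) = 15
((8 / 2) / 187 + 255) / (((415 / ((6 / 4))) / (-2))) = -143067 / 77605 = -1.84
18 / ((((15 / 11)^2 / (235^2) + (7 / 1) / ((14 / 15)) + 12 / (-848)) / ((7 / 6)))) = 396656876 / 141396517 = 2.81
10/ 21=0.48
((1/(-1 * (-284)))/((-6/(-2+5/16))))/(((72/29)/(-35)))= -1015/72704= -0.01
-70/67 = -1.04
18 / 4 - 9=-9 / 2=-4.50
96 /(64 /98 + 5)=4704 /277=16.98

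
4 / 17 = 0.24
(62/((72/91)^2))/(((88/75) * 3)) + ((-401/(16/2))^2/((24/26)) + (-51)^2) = 305137033/57024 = 5351.03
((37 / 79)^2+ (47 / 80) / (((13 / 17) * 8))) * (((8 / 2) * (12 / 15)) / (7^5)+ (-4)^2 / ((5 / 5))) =344056808751 / 68180116550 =5.05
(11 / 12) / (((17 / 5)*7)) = 0.04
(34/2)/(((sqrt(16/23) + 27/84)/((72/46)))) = -154224/10681 + 1919232* sqrt(23)/245663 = 23.03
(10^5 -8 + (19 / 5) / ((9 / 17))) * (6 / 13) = 692302 / 15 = 46153.47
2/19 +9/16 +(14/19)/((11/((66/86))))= 9401/13072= 0.72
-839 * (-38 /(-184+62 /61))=-972401 /5581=-174.23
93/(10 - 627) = -93/617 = -0.15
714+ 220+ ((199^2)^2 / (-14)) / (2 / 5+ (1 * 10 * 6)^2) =-7605801853 / 252028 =-30178.40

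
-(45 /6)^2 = -225 /4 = -56.25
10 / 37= 0.27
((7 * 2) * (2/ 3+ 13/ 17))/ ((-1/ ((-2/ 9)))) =2044/ 459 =4.45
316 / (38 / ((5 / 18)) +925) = 1580 / 5309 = 0.30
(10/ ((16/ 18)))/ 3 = 15/ 4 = 3.75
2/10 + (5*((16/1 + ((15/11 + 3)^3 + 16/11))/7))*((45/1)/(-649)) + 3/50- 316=-320.72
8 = 8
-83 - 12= -95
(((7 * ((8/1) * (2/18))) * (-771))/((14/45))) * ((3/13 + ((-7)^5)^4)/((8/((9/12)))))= -1499546034564309540630/13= -115349694966485349279.23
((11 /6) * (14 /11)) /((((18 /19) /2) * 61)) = 0.08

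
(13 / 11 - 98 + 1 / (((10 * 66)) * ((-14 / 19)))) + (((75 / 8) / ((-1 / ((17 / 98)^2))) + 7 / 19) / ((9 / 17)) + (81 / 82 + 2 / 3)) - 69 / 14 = -99.93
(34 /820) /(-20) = -17 /8200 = -0.00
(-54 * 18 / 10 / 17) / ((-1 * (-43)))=-486 / 3655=-0.13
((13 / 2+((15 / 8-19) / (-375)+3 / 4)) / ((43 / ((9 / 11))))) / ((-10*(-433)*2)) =1527 / 95260000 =0.00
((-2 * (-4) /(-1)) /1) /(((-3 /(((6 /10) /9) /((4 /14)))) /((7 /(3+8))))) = 196 /495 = 0.40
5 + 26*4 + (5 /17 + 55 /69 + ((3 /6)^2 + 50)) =752321 /4692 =160.34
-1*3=-3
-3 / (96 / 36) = -9 / 8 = -1.12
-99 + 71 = -28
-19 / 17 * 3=-57 / 17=-3.35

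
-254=-254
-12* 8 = -96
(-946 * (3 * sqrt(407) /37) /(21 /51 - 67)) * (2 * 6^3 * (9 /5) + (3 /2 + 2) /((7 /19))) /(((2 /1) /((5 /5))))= 189872133 * sqrt(407) /418840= 9145.56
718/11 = 65.27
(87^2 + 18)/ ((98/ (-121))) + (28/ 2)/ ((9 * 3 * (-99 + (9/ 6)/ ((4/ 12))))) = -669242075/ 71442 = -9367.63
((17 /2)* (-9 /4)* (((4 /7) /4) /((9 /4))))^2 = 289 /196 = 1.47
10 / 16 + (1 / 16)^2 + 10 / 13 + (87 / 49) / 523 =119531967 / 85286656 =1.40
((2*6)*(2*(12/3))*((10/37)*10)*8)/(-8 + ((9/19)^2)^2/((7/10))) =-35030284800/133798771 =-261.81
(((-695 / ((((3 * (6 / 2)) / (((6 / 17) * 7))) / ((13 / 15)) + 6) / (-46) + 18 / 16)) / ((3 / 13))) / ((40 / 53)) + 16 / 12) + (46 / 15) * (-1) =-4419.92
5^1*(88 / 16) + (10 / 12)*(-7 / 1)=65 / 3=21.67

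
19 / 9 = 2.11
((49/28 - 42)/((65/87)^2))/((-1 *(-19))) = -1218609/321100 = -3.80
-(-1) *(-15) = -15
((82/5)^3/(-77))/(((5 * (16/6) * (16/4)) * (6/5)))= -68921/77000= -0.90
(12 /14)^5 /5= 7776 /84035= 0.09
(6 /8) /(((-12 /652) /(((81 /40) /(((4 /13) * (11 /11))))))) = -171639 /640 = -268.19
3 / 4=0.75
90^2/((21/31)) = 83700/7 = 11957.14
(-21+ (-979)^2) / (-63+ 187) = 239605 / 31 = 7729.19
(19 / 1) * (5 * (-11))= -1045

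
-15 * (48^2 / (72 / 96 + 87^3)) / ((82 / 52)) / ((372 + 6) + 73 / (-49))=-11741184 / 132826176809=-0.00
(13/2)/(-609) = -13/1218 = -0.01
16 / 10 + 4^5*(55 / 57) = 282056 / 285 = 989.67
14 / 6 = 2.33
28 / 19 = 1.47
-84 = -84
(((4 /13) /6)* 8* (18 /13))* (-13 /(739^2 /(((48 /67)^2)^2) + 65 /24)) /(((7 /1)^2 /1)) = -509607936 /7010162532118837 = -0.00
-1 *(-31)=31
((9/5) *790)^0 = 1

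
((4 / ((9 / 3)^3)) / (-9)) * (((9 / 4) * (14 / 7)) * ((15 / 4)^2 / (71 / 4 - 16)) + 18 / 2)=-281 / 378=-0.74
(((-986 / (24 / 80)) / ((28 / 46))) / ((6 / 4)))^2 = 51429168400 / 3969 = 12957714.39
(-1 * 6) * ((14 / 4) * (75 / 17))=-1575 / 17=-92.65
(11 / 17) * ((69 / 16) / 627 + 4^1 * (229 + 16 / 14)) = 21548897 / 36176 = 595.67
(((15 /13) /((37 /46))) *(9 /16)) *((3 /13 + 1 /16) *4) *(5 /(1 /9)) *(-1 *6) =-25569675 /100048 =-255.57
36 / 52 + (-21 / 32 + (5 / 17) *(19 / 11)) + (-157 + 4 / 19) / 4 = -57131417 / 1478048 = -38.65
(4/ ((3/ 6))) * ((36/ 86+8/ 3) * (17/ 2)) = 27064/ 129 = 209.80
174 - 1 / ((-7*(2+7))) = 10963 / 63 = 174.02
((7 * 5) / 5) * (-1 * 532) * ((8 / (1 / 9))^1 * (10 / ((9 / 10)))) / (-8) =372400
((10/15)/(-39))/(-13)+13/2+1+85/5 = 74533/3042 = 24.50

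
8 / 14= 4 / 7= 0.57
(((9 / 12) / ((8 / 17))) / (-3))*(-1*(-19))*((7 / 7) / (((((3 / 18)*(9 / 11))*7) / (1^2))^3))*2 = -429913 / 18522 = -23.21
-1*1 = -1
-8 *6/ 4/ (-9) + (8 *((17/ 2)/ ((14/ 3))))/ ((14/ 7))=8.62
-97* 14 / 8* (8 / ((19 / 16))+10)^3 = -5458724082 / 6859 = -795848.39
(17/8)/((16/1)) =17/128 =0.13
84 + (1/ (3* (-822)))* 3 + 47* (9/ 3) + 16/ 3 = 63111/ 274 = 230.33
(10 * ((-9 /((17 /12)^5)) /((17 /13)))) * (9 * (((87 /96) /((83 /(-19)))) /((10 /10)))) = 22.52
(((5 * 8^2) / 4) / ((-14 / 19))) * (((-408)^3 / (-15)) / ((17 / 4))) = -809680896 / 7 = -115668699.43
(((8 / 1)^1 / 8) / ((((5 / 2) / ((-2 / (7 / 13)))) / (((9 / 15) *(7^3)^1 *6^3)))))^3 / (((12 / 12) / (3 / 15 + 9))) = -207052805906299551744 / 78125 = -2650275915600634.26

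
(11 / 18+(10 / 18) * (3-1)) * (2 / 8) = 31 / 72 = 0.43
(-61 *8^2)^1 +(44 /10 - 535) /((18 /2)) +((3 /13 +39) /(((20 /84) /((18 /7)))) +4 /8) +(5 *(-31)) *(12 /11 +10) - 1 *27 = -5284.85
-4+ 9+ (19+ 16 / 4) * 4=97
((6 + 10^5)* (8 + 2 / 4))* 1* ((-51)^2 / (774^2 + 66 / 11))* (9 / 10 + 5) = 43482658803 / 1996940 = 21774.64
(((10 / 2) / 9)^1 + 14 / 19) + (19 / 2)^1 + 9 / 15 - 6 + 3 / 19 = 9491 / 1710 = 5.55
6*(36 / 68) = 54 / 17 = 3.18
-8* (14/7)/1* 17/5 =-272/5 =-54.40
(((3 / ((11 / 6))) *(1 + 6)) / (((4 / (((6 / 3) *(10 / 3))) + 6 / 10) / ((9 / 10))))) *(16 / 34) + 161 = 165.04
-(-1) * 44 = 44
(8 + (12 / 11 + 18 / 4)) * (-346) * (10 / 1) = -517270 / 11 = -47024.55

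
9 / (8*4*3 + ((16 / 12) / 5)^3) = 30375 / 324064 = 0.09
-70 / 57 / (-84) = 5 / 342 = 0.01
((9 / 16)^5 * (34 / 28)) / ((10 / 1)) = 1003833 / 146800640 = 0.01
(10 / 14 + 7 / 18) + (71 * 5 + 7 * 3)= 47515 / 126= 377.10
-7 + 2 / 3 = -19 / 3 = -6.33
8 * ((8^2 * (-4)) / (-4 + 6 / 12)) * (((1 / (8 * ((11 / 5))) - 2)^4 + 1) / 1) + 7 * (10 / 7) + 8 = 916850383 / 102487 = 8946.02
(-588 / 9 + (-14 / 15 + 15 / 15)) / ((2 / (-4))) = 1958 / 15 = 130.53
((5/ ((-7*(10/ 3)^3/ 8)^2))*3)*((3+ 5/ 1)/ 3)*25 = 5832/ 6125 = 0.95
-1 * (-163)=163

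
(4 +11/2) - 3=13/2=6.50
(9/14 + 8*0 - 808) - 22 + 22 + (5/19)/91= -398833/494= -807.35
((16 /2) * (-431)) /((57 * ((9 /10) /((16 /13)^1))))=-551680 /6669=-82.72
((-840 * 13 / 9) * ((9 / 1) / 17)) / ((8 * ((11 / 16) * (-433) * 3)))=7280 / 80971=0.09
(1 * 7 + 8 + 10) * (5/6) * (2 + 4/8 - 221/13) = -3625/12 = -302.08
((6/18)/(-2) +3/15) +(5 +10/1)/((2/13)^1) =1463/15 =97.53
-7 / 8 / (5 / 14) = -49 / 20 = -2.45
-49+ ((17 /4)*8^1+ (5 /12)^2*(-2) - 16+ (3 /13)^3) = -4956685 /158184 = -31.33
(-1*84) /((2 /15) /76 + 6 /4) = -5985 /107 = -55.93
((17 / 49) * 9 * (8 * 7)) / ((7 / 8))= 9792 / 49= 199.84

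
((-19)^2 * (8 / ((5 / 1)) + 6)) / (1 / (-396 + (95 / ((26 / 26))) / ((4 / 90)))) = 23889897 / 5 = 4777979.40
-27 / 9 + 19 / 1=16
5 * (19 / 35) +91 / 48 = 1549 / 336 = 4.61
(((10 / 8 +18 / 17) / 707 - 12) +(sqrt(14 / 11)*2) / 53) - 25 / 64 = -9528555 / 769216 +2*sqrt(154) / 583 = -12.34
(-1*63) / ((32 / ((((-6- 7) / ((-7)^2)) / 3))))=39 / 224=0.17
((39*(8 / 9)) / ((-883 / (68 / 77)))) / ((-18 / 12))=14144 / 611919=0.02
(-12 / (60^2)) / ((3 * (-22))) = 1 / 19800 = 0.00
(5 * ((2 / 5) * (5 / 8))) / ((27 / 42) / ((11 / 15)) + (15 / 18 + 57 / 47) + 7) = 54285 / 430924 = 0.13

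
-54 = -54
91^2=8281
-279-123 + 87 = -315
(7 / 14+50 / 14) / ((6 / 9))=6.11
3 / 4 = 0.75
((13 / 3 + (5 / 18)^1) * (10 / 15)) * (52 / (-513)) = -4316 / 13851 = -0.31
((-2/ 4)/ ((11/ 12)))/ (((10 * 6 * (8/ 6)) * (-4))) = 3/ 1760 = 0.00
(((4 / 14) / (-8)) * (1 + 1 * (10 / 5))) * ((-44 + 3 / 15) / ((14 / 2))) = 657 / 980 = 0.67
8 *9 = 72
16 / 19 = 0.84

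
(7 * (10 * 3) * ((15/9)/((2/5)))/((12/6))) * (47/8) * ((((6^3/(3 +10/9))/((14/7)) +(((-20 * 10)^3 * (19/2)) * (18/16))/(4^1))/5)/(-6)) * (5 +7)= 1626234720075/74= 21976144865.88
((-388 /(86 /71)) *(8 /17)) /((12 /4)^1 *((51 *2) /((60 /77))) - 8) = -1101920 /2812157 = -0.39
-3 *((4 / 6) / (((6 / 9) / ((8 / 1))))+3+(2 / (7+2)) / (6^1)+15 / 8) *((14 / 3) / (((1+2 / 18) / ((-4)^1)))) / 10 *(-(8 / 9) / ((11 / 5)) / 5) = -39046 / 7425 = -5.26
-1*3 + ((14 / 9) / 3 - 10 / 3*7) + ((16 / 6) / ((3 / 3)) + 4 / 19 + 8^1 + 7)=-4072 / 513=-7.94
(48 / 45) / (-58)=-8 / 435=-0.02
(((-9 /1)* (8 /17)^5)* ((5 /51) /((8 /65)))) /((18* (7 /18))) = -0.02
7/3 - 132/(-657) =185/73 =2.53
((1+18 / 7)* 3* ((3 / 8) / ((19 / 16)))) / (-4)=-225 / 266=-0.85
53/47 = 1.13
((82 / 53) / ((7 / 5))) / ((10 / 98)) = 574 / 53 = 10.83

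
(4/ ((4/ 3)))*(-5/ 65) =-3/ 13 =-0.23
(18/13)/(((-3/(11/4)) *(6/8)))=-22/13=-1.69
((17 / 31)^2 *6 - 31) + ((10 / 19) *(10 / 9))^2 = -810804737 / 28100601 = -28.85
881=881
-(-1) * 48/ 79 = 48/ 79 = 0.61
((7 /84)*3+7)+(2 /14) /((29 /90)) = 6247 /812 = 7.69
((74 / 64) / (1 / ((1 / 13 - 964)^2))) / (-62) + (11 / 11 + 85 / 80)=-5809269009 / 335296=-17325.79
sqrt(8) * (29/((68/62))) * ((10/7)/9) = 8990 * sqrt(2)/1071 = 11.87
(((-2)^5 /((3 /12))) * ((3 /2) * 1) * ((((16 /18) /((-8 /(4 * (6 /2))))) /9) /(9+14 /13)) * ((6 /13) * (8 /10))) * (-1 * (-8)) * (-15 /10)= -8192 /655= -12.51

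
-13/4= -3.25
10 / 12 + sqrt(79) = 5 / 6 + sqrt(79) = 9.72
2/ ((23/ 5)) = 10/ 23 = 0.43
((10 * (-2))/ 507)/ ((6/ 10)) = -100/ 1521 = -0.07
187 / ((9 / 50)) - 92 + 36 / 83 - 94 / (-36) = 949.93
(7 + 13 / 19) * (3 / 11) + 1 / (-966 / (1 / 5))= 2115331 / 1009470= 2.10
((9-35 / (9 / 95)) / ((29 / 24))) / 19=-25952 / 1653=-15.70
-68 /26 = -34 /13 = -2.62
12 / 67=0.18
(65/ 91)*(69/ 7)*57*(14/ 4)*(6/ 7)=58995/ 49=1203.98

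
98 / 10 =49 / 5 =9.80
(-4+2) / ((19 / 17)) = -34 / 19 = -1.79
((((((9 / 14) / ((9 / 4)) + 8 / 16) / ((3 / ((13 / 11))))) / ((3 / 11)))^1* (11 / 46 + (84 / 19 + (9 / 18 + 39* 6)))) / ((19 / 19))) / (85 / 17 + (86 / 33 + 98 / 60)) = 821994745 / 27980673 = 29.38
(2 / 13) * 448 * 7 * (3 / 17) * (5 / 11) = 94080 / 2431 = 38.70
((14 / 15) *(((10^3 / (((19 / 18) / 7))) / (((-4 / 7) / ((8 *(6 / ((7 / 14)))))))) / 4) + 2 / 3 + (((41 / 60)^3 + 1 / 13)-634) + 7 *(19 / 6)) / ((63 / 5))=-20680.05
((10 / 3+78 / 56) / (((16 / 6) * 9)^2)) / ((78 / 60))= 1985 / 314496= 0.01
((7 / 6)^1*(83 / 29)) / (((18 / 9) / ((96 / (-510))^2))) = 37184 / 628575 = 0.06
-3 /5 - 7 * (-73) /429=1268 /2145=0.59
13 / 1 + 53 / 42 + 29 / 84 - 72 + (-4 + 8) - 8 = -1719 / 28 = -61.39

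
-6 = -6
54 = 54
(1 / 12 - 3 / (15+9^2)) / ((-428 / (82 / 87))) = -205 / 1787328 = -0.00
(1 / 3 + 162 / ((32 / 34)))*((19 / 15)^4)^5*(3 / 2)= 155584900140782720962298832539 / 5320410768127441406250000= 29243.02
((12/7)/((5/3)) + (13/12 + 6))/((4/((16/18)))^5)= 27256/6200145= 0.00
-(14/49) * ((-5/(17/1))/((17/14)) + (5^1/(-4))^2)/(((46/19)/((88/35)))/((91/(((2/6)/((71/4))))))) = -706618341/372232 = -1898.33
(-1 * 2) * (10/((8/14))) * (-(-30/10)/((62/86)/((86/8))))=-1565.69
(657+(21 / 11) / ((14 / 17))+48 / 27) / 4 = 130897 / 792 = 165.27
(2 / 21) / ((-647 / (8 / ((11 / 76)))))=-0.01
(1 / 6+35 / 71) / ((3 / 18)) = 281 / 71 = 3.96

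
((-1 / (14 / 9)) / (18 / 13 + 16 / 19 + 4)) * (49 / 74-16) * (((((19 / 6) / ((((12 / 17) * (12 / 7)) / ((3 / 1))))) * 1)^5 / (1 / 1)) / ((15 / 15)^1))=2366451382268847799835 / 50111566627995648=47223.66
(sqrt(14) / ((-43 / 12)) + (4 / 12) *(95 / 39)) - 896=-104737 / 117 - 12 *sqrt(14) / 43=-896.23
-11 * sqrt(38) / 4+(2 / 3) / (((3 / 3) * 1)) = 2 / 3 - 11 * sqrt(38) / 4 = -16.29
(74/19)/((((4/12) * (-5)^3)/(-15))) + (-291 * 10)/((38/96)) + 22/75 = -7349.88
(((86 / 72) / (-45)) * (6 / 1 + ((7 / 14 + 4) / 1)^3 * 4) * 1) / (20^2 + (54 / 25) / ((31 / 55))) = -329251 / 13520304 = -0.02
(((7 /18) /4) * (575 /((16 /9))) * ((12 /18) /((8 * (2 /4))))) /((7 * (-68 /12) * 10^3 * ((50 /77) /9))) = -15939 /8704000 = -0.00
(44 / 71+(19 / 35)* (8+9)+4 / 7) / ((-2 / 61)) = -225639 / 710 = -317.80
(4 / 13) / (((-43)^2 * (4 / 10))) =10 / 24037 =0.00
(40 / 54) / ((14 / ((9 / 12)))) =0.04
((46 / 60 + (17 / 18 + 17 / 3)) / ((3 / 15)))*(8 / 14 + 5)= 4316 / 21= 205.52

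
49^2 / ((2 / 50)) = 60025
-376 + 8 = -368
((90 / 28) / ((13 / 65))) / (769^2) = 225 / 8279054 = 0.00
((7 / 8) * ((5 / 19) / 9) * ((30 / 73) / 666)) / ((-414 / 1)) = -175 / 4589150256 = -0.00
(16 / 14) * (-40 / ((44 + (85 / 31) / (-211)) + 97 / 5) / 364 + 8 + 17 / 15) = 4306680479 / 412670895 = 10.44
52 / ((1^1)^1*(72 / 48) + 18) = 2.67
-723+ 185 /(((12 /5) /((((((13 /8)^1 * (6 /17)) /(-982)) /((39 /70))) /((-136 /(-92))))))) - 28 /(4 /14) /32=-9891388723 /13622304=-726.12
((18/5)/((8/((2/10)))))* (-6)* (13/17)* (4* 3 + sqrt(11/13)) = -2106/425-27* sqrt(143)/850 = -5.34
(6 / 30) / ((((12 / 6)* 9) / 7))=7 / 90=0.08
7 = 7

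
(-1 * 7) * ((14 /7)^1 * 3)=-42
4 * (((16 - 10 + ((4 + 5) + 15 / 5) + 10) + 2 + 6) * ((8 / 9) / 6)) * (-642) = -13696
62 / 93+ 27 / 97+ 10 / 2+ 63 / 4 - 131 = -127231 / 1164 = -109.30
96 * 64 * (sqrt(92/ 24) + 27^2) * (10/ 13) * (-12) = -537477120/ 13-122880 * sqrt(138)/ 13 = -41455433.32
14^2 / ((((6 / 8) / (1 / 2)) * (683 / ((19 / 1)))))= 7448 / 2049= 3.63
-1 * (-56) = 56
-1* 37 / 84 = -0.44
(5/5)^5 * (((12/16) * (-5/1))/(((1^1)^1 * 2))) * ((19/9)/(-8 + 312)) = -5/384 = -0.01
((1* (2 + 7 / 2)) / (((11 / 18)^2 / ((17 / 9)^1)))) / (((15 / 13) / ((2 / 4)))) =663 / 55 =12.05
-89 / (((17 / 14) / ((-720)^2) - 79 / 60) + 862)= -645926400 / 6246495377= -0.10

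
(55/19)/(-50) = -11/190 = -0.06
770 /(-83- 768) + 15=14.10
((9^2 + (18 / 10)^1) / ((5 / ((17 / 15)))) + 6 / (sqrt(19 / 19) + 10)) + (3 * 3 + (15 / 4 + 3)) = 192849 / 5500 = 35.06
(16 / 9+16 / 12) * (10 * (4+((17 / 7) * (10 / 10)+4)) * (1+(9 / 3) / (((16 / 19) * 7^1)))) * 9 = 61685 / 14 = 4406.07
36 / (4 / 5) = 45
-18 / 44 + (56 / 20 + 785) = 787.39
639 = 639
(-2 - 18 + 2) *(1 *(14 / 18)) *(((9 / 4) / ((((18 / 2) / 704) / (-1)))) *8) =19712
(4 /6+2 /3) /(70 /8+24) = 16 /393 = 0.04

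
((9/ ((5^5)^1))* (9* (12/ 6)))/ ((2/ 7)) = 0.18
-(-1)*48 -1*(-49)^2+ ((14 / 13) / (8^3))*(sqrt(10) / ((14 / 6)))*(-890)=-2353 -1335*sqrt(10) / 1664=-2355.54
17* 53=901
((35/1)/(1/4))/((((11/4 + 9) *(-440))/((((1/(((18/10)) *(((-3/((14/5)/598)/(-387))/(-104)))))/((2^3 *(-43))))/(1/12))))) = -392/11891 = -0.03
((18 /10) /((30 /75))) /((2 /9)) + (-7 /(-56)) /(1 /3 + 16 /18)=1791 /88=20.35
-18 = -18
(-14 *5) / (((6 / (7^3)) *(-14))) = 1715 / 6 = 285.83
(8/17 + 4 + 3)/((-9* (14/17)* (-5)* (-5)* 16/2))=-127/25200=-0.01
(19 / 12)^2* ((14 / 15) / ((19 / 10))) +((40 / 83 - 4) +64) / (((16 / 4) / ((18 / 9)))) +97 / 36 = 34.17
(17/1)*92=1564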